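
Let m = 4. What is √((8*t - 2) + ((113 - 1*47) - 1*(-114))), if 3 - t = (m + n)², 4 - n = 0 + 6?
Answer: √170 ≈ 13.038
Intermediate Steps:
n = -2 (n = 4 - (0 + 6) = 4 - 1*6 = 4 - 6 = -2)
t = -1 (t = 3 - (4 - 2)² = 3 - 1*2² = 3 - 1*4 = 3 - 4 = -1)
√((8*t - 2) + ((113 - 1*47) - 1*(-114))) = √((8*(-1) - 2) + ((113 - 1*47) - 1*(-114))) = √((-8 - 2) + ((113 - 47) + 114)) = √(-10 + (66 + 114)) = √(-10 + 180) = √170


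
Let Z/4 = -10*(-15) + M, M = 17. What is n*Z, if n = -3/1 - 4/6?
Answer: -7348/3 ≈ -2449.3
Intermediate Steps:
n = -11/3 (n = -3*1 - 4*1/6 = -3 - 2/3 = -11/3 ≈ -3.6667)
Z = 668 (Z = 4*(-10*(-15) + 17) = 4*(150 + 17) = 4*167 = 668)
n*Z = -11/3*668 = -7348/3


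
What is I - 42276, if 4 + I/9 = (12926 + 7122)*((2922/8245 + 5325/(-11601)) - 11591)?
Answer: -22227506825467464/10627805 ≈ -2.0914e+9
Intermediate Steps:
I = -22227057524383284/10627805 (I = -36 + 9*((12926 + 7122)*((2922/8245 + 5325/(-11601)) - 11591)) = -36 + 9*(20048*((2922*(1/8245) + 5325*(-1/11601)) - 11591)) = -36 + 9*(20048*((2922/8245 - 1775/3867) - 11591)) = -36 + 9*(20048*(-3335501/31883415 - 11591)) = -36 + 9*(20048*(-369563998766/31883415)) = -36 + 9*(-7409019047260768/31883415) = -36 - 22227057141782304/10627805 = -22227057524383284/10627805 ≈ -2.0914e+9)
I - 42276 = -22227057524383284/10627805 - 42276 = -22227506825467464/10627805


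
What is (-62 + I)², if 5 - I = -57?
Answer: 0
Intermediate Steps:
I = 62 (I = 5 - 1*(-57) = 5 + 57 = 62)
(-62 + I)² = (-62 + 62)² = 0² = 0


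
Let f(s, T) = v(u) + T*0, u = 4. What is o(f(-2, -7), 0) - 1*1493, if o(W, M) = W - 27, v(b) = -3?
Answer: -1523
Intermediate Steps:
f(s, T) = -3 (f(s, T) = -3 + T*0 = -3 + 0 = -3)
o(W, M) = -27 + W
o(f(-2, -7), 0) - 1*1493 = (-27 - 3) - 1*1493 = -30 - 1493 = -1523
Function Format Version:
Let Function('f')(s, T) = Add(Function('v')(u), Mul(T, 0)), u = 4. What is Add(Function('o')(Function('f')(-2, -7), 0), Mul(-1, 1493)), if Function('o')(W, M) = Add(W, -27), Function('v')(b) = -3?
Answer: -1523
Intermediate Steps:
Function('f')(s, T) = -3 (Function('f')(s, T) = Add(-3, Mul(T, 0)) = Add(-3, 0) = -3)
Function('o')(W, M) = Add(-27, W)
Add(Function('o')(Function('f')(-2, -7), 0), Mul(-1, 1493)) = Add(Add(-27, -3), Mul(-1, 1493)) = Add(-30, -1493) = -1523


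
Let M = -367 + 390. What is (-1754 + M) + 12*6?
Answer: -1659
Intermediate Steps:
M = 23
(-1754 + M) + 12*6 = (-1754 + 23) + 12*6 = -1731 + 72 = -1659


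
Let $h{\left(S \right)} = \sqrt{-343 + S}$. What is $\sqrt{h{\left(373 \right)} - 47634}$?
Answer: $\sqrt{-47634 + \sqrt{30}} \approx 218.24 i$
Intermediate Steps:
$\sqrt{h{\left(373 \right)} - 47634} = \sqrt{\sqrt{-343 + 373} - 47634} = \sqrt{\sqrt{30} - 47634} = \sqrt{-47634 + \sqrt{30}}$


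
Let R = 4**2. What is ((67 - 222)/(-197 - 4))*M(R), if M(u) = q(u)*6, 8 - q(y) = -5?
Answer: 4030/67 ≈ 60.149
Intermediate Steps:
q(y) = 13 (q(y) = 8 - 1*(-5) = 8 + 5 = 13)
R = 16
M(u) = 78 (M(u) = 13*6 = 78)
((67 - 222)/(-197 - 4))*M(R) = ((67 - 222)/(-197 - 4))*78 = -155/(-201)*78 = -155*(-1/201)*78 = (155/201)*78 = 4030/67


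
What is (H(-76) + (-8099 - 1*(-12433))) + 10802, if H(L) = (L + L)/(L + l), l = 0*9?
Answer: 15138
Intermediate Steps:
l = 0
H(L) = 2 (H(L) = (L + L)/(L + 0) = (2*L)/L = 2)
(H(-76) + (-8099 - 1*(-12433))) + 10802 = (2 + (-8099 - 1*(-12433))) + 10802 = (2 + (-8099 + 12433)) + 10802 = (2 + 4334) + 10802 = 4336 + 10802 = 15138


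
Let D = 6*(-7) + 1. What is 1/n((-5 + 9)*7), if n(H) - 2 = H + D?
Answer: -1/11 ≈ -0.090909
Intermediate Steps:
D = -41 (D = -42 + 1 = -41)
n(H) = -39 + H (n(H) = 2 + (H - 41) = 2 + (-41 + H) = -39 + H)
1/n((-5 + 9)*7) = 1/(-39 + (-5 + 9)*7) = 1/(-39 + 4*7) = 1/(-39 + 28) = 1/(-11) = -1/11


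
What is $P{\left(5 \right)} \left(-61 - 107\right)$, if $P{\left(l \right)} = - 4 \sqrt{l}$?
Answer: $672 \sqrt{5} \approx 1502.6$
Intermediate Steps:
$P{\left(5 \right)} \left(-61 - 107\right) = - 4 \sqrt{5} \left(-61 - 107\right) = - 4 \sqrt{5} \left(-168\right) = 672 \sqrt{5}$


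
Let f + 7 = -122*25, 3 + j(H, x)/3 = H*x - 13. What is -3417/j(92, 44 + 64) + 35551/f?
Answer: -356147843/30325440 ≈ -11.744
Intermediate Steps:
j(H, x) = -48 + 3*H*x (j(H, x) = -9 + 3*(H*x - 13) = -9 + 3*(-13 + H*x) = -9 + (-39 + 3*H*x) = -48 + 3*H*x)
f = -3057 (f = -7 - 122*25 = -7 - 3050 = -3057)
-3417/j(92, 44 + 64) + 35551/f = -3417/(-48 + 3*92*(44 + 64)) + 35551/(-3057) = -3417/(-48 + 3*92*108) + 35551*(-1/3057) = -3417/(-48 + 29808) - 35551/3057 = -3417/29760 - 35551/3057 = -3417*1/29760 - 35551/3057 = -1139/9920 - 35551/3057 = -356147843/30325440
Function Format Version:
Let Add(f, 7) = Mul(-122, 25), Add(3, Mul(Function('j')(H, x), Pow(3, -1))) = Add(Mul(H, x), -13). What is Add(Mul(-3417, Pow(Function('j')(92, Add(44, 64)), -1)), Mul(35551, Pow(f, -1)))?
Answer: Rational(-356147843, 30325440) ≈ -11.744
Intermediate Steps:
Function('j')(H, x) = Add(-48, Mul(3, H, x)) (Function('j')(H, x) = Add(-9, Mul(3, Add(Mul(H, x), -13))) = Add(-9, Mul(3, Add(-13, Mul(H, x)))) = Add(-9, Add(-39, Mul(3, H, x))) = Add(-48, Mul(3, H, x)))
f = -3057 (f = Add(-7, Mul(-122, 25)) = Add(-7, -3050) = -3057)
Add(Mul(-3417, Pow(Function('j')(92, Add(44, 64)), -1)), Mul(35551, Pow(f, -1))) = Add(Mul(-3417, Pow(Add(-48, Mul(3, 92, Add(44, 64))), -1)), Mul(35551, Pow(-3057, -1))) = Add(Mul(-3417, Pow(Add(-48, Mul(3, 92, 108)), -1)), Mul(35551, Rational(-1, 3057))) = Add(Mul(-3417, Pow(Add(-48, 29808), -1)), Rational(-35551, 3057)) = Add(Mul(-3417, Pow(29760, -1)), Rational(-35551, 3057)) = Add(Mul(-3417, Rational(1, 29760)), Rational(-35551, 3057)) = Add(Rational(-1139, 9920), Rational(-35551, 3057)) = Rational(-356147843, 30325440)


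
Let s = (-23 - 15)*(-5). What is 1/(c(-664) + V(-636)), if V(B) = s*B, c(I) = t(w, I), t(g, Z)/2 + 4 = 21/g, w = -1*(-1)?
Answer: -1/120806 ≈ -8.2777e-6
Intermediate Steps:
w = 1
t(g, Z) = -8 + 42/g (t(g, Z) = -8 + 2*(21/g) = -8 + 42/g)
s = 190 (s = -38*(-5) = 190)
c(I) = 34 (c(I) = -8 + 42/1 = -8 + 42*1 = -8 + 42 = 34)
V(B) = 190*B
1/(c(-664) + V(-636)) = 1/(34 + 190*(-636)) = 1/(34 - 120840) = 1/(-120806) = -1/120806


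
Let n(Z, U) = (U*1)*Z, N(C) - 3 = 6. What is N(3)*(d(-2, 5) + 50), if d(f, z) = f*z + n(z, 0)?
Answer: 360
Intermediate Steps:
N(C) = 9 (N(C) = 3 + 6 = 9)
n(Z, U) = U*Z
d(f, z) = f*z (d(f, z) = f*z + 0*z = f*z + 0 = f*z)
N(3)*(d(-2, 5) + 50) = 9*(-2*5 + 50) = 9*(-10 + 50) = 9*40 = 360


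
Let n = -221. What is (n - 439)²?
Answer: 435600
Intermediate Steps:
(n - 439)² = (-221 - 439)² = (-660)² = 435600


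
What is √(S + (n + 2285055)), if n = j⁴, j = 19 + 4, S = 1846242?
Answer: √4411138 ≈ 2100.3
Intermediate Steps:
j = 23
n = 279841 (n = 23⁴ = 279841)
√(S + (n + 2285055)) = √(1846242 + (279841 + 2285055)) = √(1846242 + 2564896) = √4411138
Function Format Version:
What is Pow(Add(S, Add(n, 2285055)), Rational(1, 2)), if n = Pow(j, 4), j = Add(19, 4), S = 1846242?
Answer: Pow(4411138, Rational(1, 2)) ≈ 2100.3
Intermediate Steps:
j = 23
n = 279841 (n = Pow(23, 4) = 279841)
Pow(Add(S, Add(n, 2285055)), Rational(1, 2)) = Pow(Add(1846242, Add(279841, 2285055)), Rational(1, 2)) = Pow(Add(1846242, 2564896), Rational(1, 2)) = Pow(4411138, Rational(1, 2))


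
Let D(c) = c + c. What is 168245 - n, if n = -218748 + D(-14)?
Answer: 387021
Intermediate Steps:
D(c) = 2*c
n = -218776 (n = -218748 + 2*(-14) = -218748 - 28 = -218776)
168245 - n = 168245 - 1*(-218776) = 168245 + 218776 = 387021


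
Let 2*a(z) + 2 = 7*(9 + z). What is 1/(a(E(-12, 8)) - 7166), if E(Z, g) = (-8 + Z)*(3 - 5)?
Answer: -2/13991 ≈ -0.00014295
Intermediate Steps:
E(Z, g) = 16 - 2*Z (E(Z, g) = (-8 + Z)*(-2) = 16 - 2*Z)
a(z) = 61/2 + 7*z/2 (a(z) = -1 + (7*(9 + z))/2 = -1 + (63 + 7*z)/2 = -1 + (63/2 + 7*z/2) = 61/2 + 7*z/2)
1/(a(E(-12, 8)) - 7166) = 1/((61/2 + 7*(16 - 2*(-12))/2) - 7166) = 1/((61/2 + 7*(16 + 24)/2) - 7166) = 1/((61/2 + (7/2)*40) - 7166) = 1/((61/2 + 140) - 7166) = 1/(341/2 - 7166) = 1/(-13991/2) = -2/13991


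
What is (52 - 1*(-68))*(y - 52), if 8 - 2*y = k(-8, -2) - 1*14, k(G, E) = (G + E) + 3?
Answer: -4500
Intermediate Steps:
k(G, E) = 3 + E + G (k(G, E) = (E + G) + 3 = 3 + E + G)
y = 29/2 (y = 4 - ((3 - 2 - 8) - 1*14)/2 = 4 - (-7 - 14)/2 = 4 - ½*(-21) = 4 + 21/2 = 29/2 ≈ 14.500)
(52 - 1*(-68))*(y - 52) = (52 - 1*(-68))*(29/2 - 52) = (52 + 68)*(-75/2) = 120*(-75/2) = -4500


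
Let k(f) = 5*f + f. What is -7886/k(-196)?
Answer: 3943/588 ≈ 6.7058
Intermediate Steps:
k(f) = 6*f
-7886/k(-196) = -7886/(6*(-196)) = -7886/(-1176) = -7886*(-1/1176) = 3943/588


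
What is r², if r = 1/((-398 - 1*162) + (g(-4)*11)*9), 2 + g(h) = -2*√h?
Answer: 104437/133729176100 - 37521*I/33432294025 ≈ 7.8096e-7 - 1.1223e-6*I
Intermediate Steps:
g(h) = -2 - 2*√h
r = (-758 + 396*I)/731380 (r = 1/((-398 - 1*162) + ((-2 - 4*I)*11)*9) = 1/((-398 - 162) + ((-2 - 4*I)*11)*9) = 1/(-560 + ((-2 - 4*I)*11)*9) = 1/(-560 + (-22 - 44*I)*9) = 1/(-560 + (-198 - 396*I)) = 1/(-758 - 396*I) = (-758 + 396*I)/731380 ≈ -0.0010364 + 0.00054144*I)
r² = (-379/365690 + 99*I/182845)²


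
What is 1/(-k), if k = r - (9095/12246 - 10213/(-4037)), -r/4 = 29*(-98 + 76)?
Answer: -49437102/126001699391 ≈ -0.00039235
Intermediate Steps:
r = 2552 (r = -116*(-98 + 76) = -116*(-22) = -4*(-638) = 2552)
k = 126001699391/49437102 (k = 2552 - (9095/12246 - 10213/(-4037)) = 2552 - (9095*(1/12246) - 10213*(-1/4037)) = 2552 - (9095/12246 + 10213/4037) = 2552 - 1*161784913/49437102 = 2552 - 161784913/49437102 = 126001699391/49437102 ≈ 2548.7)
1/(-k) = 1/(-1*126001699391/49437102) = 1/(-126001699391/49437102) = -49437102/126001699391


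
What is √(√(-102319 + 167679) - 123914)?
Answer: √(-123914 + 4*√4085) ≈ 351.65*I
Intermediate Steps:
√(√(-102319 + 167679) - 123914) = √(√65360 - 123914) = √(4*√4085 - 123914) = √(-123914 + 4*√4085)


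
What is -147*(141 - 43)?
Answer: -14406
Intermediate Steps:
-147*(141 - 43) = -147*98 = -14406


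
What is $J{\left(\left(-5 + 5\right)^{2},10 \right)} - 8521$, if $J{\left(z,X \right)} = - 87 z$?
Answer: $-8521$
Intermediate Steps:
$J{\left(\left(-5 + 5\right)^{2},10 \right)} - 8521 = - 87 \left(-5 + 5\right)^{2} - 8521 = - 87 \cdot 0^{2} - 8521 = \left(-87\right) 0 - 8521 = 0 - 8521 = -8521$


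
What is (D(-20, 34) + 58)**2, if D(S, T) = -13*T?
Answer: 147456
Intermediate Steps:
(D(-20, 34) + 58)**2 = (-13*34 + 58)**2 = (-442 + 58)**2 = (-384)**2 = 147456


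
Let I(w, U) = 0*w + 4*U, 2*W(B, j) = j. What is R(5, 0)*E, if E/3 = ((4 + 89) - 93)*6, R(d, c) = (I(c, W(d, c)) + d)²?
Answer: 0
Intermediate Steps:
W(B, j) = j/2
I(w, U) = 4*U (I(w, U) = 0 + 4*U = 4*U)
R(d, c) = (d + 2*c)² (R(d, c) = (4*(c/2) + d)² = (2*c + d)² = (d + 2*c)²)
E = 0 (E = 3*(((4 + 89) - 93)*6) = 3*((93 - 93)*6) = 3*(0*6) = 3*0 = 0)
R(5, 0)*E = (5 + 2*0)²*0 = (5 + 0)²*0 = 5²*0 = 25*0 = 0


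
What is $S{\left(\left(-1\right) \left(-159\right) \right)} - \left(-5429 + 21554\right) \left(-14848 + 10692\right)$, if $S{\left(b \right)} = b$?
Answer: $67015659$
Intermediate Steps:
$S{\left(\left(-1\right) \left(-159\right) \right)} - \left(-5429 + 21554\right) \left(-14848 + 10692\right) = \left(-1\right) \left(-159\right) - \left(-5429 + 21554\right) \left(-14848 + 10692\right) = 159 - 16125 \left(-4156\right) = 159 - -67015500 = 159 + 67015500 = 67015659$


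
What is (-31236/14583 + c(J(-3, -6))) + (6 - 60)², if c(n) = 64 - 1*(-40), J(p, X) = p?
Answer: 14669808/4861 ≈ 3017.9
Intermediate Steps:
c(n) = 104 (c(n) = 64 + 40 = 104)
(-31236/14583 + c(J(-3, -6))) + (6 - 60)² = (-31236/14583 + 104) + (6 - 60)² = (-31236*1/14583 + 104) + (-54)² = (-10412/4861 + 104) + 2916 = 495132/4861 + 2916 = 14669808/4861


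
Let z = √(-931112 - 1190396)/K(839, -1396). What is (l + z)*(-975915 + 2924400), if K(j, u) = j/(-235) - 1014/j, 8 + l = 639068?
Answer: 1245198824100 - 768346090050*I*√530377/942211 ≈ 1.2452e+12 - 5.9388e+8*I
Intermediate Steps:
l = 639060 (l = -8 + 639068 = 639060)
K(j, u) = -1014/j - j/235 (K(j, u) = j*(-1/235) - 1014/j = -j/235 - 1014/j = -1014/j - j/235)
z = -394330*I*√530377/942211 (z = √(-931112 - 1190396)/(-1014/839 - 1/235*839) = √(-2121508)/(-1014*1/839 - 839/235) = (2*I*√530377)/(-1014/839 - 839/235) = (2*I*√530377)/(-942211/197165) = (2*I*√530377)*(-197165/942211) = -394330*I*√530377/942211 ≈ -304.79*I)
(l + z)*(-975915 + 2924400) = (639060 - 394330*I*√530377/942211)*(-975915 + 2924400) = (639060 - 394330*I*√530377/942211)*1948485 = 1245198824100 - 768346090050*I*√530377/942211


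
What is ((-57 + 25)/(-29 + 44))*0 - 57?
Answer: -57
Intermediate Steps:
((-57 + 25)/(-29 + 44))*0 - 57 = -32/15*0 - 57 = 0 - 57 = -57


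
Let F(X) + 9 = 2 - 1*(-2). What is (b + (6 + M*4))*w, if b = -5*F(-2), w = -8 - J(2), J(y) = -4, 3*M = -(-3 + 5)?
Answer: -340/3 ≈ -113.33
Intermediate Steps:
M = -⅔ (M = (-(-3 + 5))/3 = (-1*2)/3 = (⅓)*(-2) = -⅔ ≈ -0.66667)
F(X) = -5 (F(X) = -9 + (2 - 1*(-2)) = -9 + (2 + 2) = -9 + 4 = -5)
w = -4 (w = -8 - 1*(-4) = -8 + 4 = -4)
b = 25 (b = -5*(-5) = 25)
(b + (6 + M*4))*w = (25 + (6 - ⅔*4))*(-4) = (25 + (6 - 8/3))*(-4) = (25 + 10/3)*(-4) = (85/3)*(-4) = -340/3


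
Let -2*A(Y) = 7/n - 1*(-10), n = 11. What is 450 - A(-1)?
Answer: 10017/22 ≈ 455.32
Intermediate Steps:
A(Y) = -117/22 (A(Y) = -(7/11 - 1*(-10))/2 = -(7*(1/11) + 10)/2 = -(7/11 + 10)/2 = -1/2*117/11 = -117/22)
450 - A(-1) = 450 - 1*(-117/22) = 450 + 117/22 = 10017/22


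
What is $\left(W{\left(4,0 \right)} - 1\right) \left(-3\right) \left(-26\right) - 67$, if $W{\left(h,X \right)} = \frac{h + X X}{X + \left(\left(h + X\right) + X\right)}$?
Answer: $-67$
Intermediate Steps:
$W{\left(h,X \right)} = \frac{h + X^{2}}{h + 3 X}$ ($W{\left(h,X \right)} = \frac{h + X^{2}}{X + \left(\left(X + h\right) + X\right)} = \frac{h + X^{2}}{X + \left(h + 2 X\right)} = \frac{h + X^{2}}{h + 3 X}$)
$\left(W{\left(4,0 \right)} - 1\right) \left(-3\right) \left(-26\right) - 67 = \left(\frac{4 + 0^{2}}{4 + 3 \cdot 0} - 1\right) \left(-3\right) \left(-26\right) - 67 = \left(\frac{4 + 0}{4 + 0} - 1\right) \left(-3\right) \left(-26\right) - 67 = \left(\frac{1}{4} \cdot 4 - 1\right) \left(-3\right) \left(-26\right) - 67 = \left(1 - 1\right) \left(-3\right) \left(-26\right) - 67 = 0 \left(-3\right) \left(-26\right) - 67 = 0 \left(-26\right) - 67 = 0 - 67 = -67$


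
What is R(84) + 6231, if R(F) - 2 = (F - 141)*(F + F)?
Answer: -3343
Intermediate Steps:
R(F) = 2 + 2*F*(-141 + F) (R(F) = 2 + (F - 141)*(F + F) = 2 + (-141 + F)*(2*F) = 2 + 2*F*(-141 + F))
R(84) + 6231 = (2 - 282*84 + 2*84**2) + 6231 = (2 - 23688 + 2*7056) + 6231 = (2 - 23688 + 14112) + 6231 = -9574 + 6231 = -3343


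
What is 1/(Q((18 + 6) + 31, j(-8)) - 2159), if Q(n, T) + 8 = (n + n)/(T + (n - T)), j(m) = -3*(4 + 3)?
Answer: -1/2165 ≈ -0.00046189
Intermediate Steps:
j(m) = -21 (j(m) = -3*7 = -21)
Q(n, T) = -6 (Q(n, T) = -8 + (n + n)/(T + (n - T)) = -8 + (2*n)/n = -8 + 2 = -6)
1/(Q((18 + 6) + 31, j(-8)) - 2159) = 1/(-6 - 2159) = 1/(-2165) = -1/2165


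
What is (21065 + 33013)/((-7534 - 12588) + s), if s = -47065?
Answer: -54078/67187 ≈ -0.80489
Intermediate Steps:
(21065 + 33013)/((-7534 - 12588) + s) = (21065 + 33013)/((-7534 - 12588) - 47065) = 54078/(-20122 - 47065) = 54078/(-67187) = 54078*(-1/67187) = -54078/67187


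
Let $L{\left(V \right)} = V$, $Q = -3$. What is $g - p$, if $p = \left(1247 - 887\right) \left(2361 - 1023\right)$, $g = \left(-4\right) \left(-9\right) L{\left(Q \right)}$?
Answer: $-481788$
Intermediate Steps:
$g = -108$ ($g = \left(-4\right) \left(-9\right) \left(-3\right) = 36 \left(-3\right) = -108$)
$p = 481680$ ($p = 360 \cdot 1338 = 481680$)
$g - p = -108 - 481680 = -481788$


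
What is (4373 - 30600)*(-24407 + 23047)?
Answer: 35668720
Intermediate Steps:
(4373 - 30600)*(-24407 + 23047) = -26227*(-1360) = 35668720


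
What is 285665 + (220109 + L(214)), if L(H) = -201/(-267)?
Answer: 45013953/89 ≈ 5.0578e+5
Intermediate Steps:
L(H) = 67/89 (L(H) = -201*(-1/267) = 67/89)
285665 + (220109 + L(214)) = 285665 + (220109 + 67/89) = 285665 + 19589768/89 = 45013953/89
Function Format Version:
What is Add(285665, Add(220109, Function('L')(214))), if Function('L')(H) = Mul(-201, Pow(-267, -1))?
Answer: Rational(45013953, 89) ≈ 5.0578e+5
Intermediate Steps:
Function('L')(H) = Rational(67, 89) (Function('L')(H) = Mul(-201, Rational(-1, 267)) = Rational(67, 89))
Add(285665, Add(220109, Function('L')(214))) = Add(285665, Add(220109, Rational(67, 89))) = Add(285665, Rational(19589768, 89)) = Rational(45013953, 89)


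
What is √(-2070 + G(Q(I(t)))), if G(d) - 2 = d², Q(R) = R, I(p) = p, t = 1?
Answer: I*√2067 ≈ 45.464*I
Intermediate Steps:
G(d) = 2 + d²
√(-2070 + G(Q(I(t)))) = √(-2070 + (2 + 1²)) = √(-2070 + (2 + 1)) = √(-2070 + 3) = √(-2067) = I*√2067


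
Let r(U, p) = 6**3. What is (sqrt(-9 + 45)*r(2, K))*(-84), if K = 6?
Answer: -108864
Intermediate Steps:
r(U, p) = 216
(sqrt(-9 + 45)*r(2, K))*(-84) = (sqrt(-9 + 45)*216)*(-84) = (sqrt(36)*216)*(-84) = (6*216)*(-84) = 1296*(-84) = -108864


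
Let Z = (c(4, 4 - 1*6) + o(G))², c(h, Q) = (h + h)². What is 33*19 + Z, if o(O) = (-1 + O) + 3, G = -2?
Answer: 4723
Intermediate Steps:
o(O) = 2 + O
c(h, Q) = 4*h² (c(h, Q) = (2*h)² = 4*h²)
Z = 4096 (Z = (4*4² + (2 - 2))² = (4*16 + 0)² = (64 + 0)² = 64² = 4096)
33*19 + Z = 33*19 + 4096 = 627 + 4096 = 4723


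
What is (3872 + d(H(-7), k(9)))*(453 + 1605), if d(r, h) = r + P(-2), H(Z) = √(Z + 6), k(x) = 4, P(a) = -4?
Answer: 7960344 + 2058*I ≈ 7.9603e+6 + 2058.0*I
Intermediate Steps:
H(Z) = √(6 + Z)
d(r, h) = -4 + r (d(r, h) = r - 4 = -4 + r)
(3872 + d(H(-7), k(9)))*(453 + 1605) = (3872 + (-4 + √(6 - 7)))*(453 + 1605) = (3872 + (-4 + √(-1)))*2058 = (3872 + (-4 + I))*2058 = (3868 + I)*2058 = 7960344 + 2058*I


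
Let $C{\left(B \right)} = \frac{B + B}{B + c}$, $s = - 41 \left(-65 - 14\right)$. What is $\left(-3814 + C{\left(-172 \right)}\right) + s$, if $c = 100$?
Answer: $- \frac{5132}{9} \approx -570.22$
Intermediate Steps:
$s = 3239$ ($s = \left(-41\right) \left(-79\right) = 3239$)
$C{\left(B \right)} = \frac{2 B}{100 + B}$ ($C{\left(B \right)} = \frac{B + B}{B + 100} = \frac{2 B}{100 + B}$)
$\left(-3814 + C{\left(-172 \right)}\right) + s = \left(-3814 + 2 \left(-172\right) \frac{1}{100 - 172}\right) + 3239 = \left(-3814 + 2 \left(-172\right) \frac{1}{-72}\right) + 3239 = \left(-3814 + 2 \left(-172\right) \left(- \frac{1}{72}\right)\right) + 3239 = \left(-3814 + \frac{43}{9}\right) + 3239 = - \frac{34283}{9} + 3239 = - \frac{5132}{9}$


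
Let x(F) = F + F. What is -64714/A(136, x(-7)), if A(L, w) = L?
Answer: -32357/68 ≈ -475.84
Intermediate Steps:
x(F) = 2*F
-64714/A(136, x(-7)) = -64714/136 = -64714*1/136 = -32357/68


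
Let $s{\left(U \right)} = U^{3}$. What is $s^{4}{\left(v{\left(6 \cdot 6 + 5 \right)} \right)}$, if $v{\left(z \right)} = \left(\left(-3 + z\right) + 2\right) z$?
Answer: $378552550483148382977130496000000000000$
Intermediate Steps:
$v{\left(z \right)} = z \left(-1 + z\right)$ ($v{\left(z \right)} = \left(-1 + z\right) z = z \left(-1 + z\right)$)
$s^{4}{\left(v{\left(6 \cdot 6 + 5 \right)} \right)} = \left(\left(\left(6 \cdot 6 + 5\right) \left(-1 + \left(6 \cdot 6 + 5\right)\right)\right)^{3}\right)^{4} = \left(\left(\left(36 + 5\right) \left(-1 + \left(36 + 5\right)\right)\right)^{3}\right)^{4} = \left(\left(41 \left(-1 + 41\right)\right)^{3}\right)^{4} = \left(\left(41 \cdot 40\right)^{3}\right)^{4} = \left(1640^{3}\right)^{4} = 4410944000^{4} = 378552550483148382977130496000000000000$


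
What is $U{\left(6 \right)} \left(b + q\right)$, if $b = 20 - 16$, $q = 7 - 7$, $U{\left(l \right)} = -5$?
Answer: $-20$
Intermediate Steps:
$q = 0$
$b = 4$ ($b = 20 - 16 = 4$)
$U{\left(6 \right)} \left(b + q\right) = - 5 \left(4 + 0\right) = \left(-5\right) 4 = -20$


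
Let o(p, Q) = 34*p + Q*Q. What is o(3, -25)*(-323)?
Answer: -234821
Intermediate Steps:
o(p, Q) = Q² + 34*p (o(p, Q) = 34*p + Q² = Q² + 34*p)
o(3, -25)*(-323) = ((-25)² + 34*3)*(-323) = (625 + 102)*(-323) = 727*(-323) = -234821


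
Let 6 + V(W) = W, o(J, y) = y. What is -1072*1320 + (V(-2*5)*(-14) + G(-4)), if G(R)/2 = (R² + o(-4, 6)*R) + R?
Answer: -1414840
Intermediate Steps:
G(R) = 2*R² + 14*R (G(R) = 2*((R² + 6*R) + R) = 2*(R² + 7*R) = 2*R² + 14*R)
V(W) = -6 + W
-1072*1320 + (V(-2*5)*(-14) + G(-4)) = -1072*1320 + ((-6 - 2*5)*(-14) + 2*(-4)*(7 - 4)) = -1415040 + ((-6 - 10)*(-14) + 2*(-4)*3) = -1415040 + (-16*(-14) - 24) = -1415040 + (224 - 24) = -1415040 + 200 = -1414840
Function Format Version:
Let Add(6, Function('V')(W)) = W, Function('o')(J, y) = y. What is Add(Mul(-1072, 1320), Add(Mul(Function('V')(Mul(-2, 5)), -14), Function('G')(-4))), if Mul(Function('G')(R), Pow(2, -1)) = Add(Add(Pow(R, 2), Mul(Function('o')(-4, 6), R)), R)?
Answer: -1414840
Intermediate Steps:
Function('G')(R) = Add(Mul(2, Pow(R, 2)), Mul(14, R)) (Function('G')(R) = Mul(2, Add(Add(Pow(R, 2), Mul(6, R)), R)) = Mul(2, Add(Pow(R, 2), Mul(7, R))) = Add(Mul(2, Pow(R, 2)), Mul(14, R)))
Function('V')(W) = Add(-6, W)
Add(Mul(-1072, 1320), Add(Mul(Function('V')(Mul(-2, 5)), -14), Function('G')(-4))) = Add(Mul(-1072, 1320), Add(Mul(Add(-6, Mul(-2, 5)), -14), Mul(2, -4, Add(7, -4)))) = Add(-1415040, Add(Mul(Add(-6, -10), -14), Mul(2, -4, 3))) = Add(-1415040, Add(Mul(-16, -14), -24)) = Add(-1415040, Add(224, -24)) = Add(-1415040, 200) = -1414840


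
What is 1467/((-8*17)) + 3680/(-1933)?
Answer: -3336191/262888 ≈ -12.691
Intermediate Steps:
1467/((-8*17)) + 3680/(-1933) = 1467/(-136) + 3680*(-1/1933) = 1467*(-1/136) - 3680/1933 = -1467/136 - 3680/1933 = -3336191/262888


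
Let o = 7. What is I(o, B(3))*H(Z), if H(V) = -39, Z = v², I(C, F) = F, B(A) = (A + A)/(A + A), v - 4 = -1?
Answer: -39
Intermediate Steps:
v = 3 (v = 4 - 1 = 3)
B(A) = 1 (B(A) = (2*A)/((2*A)) = (2*A)*(1/(2*A)) = 1)
Z = 9 (Z = 3² = 9)
I(o, B(3))*H(Z) = 1*(-39) = -39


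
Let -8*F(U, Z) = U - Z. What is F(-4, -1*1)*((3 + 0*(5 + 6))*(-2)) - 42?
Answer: -177/4 ≈ -44.250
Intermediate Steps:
F(U, Z) = -U/8 + Z/8 (F(U, Z) = -(U - Z)/8 = -U/8 + Z/8)
F(-4, -1*1)*((3 + 0*(5 + 6))*(-2)) - 42 = (-1/8*(-4) + (-1*1)/8)*((3 + 0*(5 + 6))*(-2)) - 42 = (1/2 + (1/8)*(-1))*((3 + 0*11)*(-2)) - 42 = (1/2 - 1/8)*((3 + 0)*(-2)) - 42 = 3*(3*(-2))/8 - 42 = (3/8)*(-6) - 42 = -9/4 - 42 = -177/4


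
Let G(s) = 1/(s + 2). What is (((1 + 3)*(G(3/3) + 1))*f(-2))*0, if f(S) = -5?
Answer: 0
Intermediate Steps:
G(s) = 1/(2 + s)
(((1 + 3)*(G(3/3) + 1))*f(-2))*0 = (((1 + 3)*(1/(2 + 3/3) + 1))*(-5))*0 = ((4*(1/(2 + 3*(⅓)) + 1))*(-5))*0 = ((4*(1/(2 + 1) + 1))*(-5))*0 = ((4*(1/3 + 1))*(-5))*0 = ((4*(⅓ + 1))*(-5))*0 = ((4*(4/3))*(-5))*0 = ((16/3)*(-5))*0 = -80/3*0 = 0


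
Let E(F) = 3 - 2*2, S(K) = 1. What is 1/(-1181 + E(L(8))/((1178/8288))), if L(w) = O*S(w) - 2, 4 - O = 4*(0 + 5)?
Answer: -589/699753 ≈ -0.00084173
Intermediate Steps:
O = -16 (O = 4 - 4*(0 + 5) = 4 - 4*5 = 4 - 1*20 = 4 - 20 = -16)
L(w) = -18 (L(w) = -16*1 - 2 = -16 - 2 = -18)
E(F) = -1 (E(F) = 3 - 4 = -1)
1/(-1181 + E(L(8))/((1178/8288))) = 1/(-1181 - 1/(1178/8288)) = 1/(-1181 - 1/(1178*(1/8288))) = 1/(-1181 - 1/589/4144) = 1/(-1181 - 1*4144/589) = 1/(-1181 - 4144/589) = 1/(-699753/589) = -589/699753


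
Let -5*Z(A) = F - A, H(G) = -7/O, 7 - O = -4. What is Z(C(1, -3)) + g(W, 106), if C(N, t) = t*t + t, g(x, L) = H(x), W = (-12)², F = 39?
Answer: -398/55 ≈ -7.2364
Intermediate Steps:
O = 11 (O = 7 - 1*(-4) = 7 + 4 = 11)
H(G) = -7/11
W = 144
g(x, L) = -7/11
C(N, t) = t + t² (C(N, t) = t² + t = t + t²)
Z(A) = -39/5 + A/5 (Z(A) = -(39 - A)/5 = -39/5 + A/5)
Z(C(1, -3)) + g(W, 106) = (-39/5 + (-3*(1 - 3))/5) - 7/11 = (-39/5 + (-3*(-2))/5) - 7/11 = (-39/5 + (⅕)*6) - 7/11 = (-39/5 + 6/5) - 7/11 = -33/5 - 7/11 = -398/55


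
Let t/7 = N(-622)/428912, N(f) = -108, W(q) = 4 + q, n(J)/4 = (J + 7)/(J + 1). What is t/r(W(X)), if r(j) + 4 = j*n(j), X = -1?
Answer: -189/2787928 ≈ -6.7792e-5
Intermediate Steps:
n(J) = 4*(7 + J)/(1 + J) (n(J) = 4*((J + 7)/(J + 1)) = 4*((7 + J)/(1 + J)) = 4*(7 + J)/(1 + J))
t = -189/107228 (t = 7*(-108/428912) = 7*(-108*1/428912) = 7*(-27/107228) = -189/107228 ≈ -0.0017626)
r(j) = -4 + 4*j*(7 + j)/(1 + j) (r(j) = -4 + j*(4*(7 + j)/(1 + j)) = -4 + 4*j*(7 + j)/(1 + j))
t/r(W(X)) = -189*(1 + (4 - 1))/(4*(-1 + (4 - 1)² + 6*(4 - 1)))/107228 = -189*(1 + 3)/(4*(-1 + 3² + 6*3))/107228 = -189/(107228*(-1 + 9 + 18)) = -189/(107228*(4*(¼)*26)) = -189/107228/26 = -189/107228*1/26 = -189/2787928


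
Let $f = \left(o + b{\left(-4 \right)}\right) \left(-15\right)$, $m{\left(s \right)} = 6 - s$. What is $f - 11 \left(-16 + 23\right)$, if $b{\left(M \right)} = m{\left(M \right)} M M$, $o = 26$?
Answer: $-2867$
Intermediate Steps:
$b{\left(M \right)} = M^{2} \left(6 - M\right)$ ($b{\left(M \right)} = \left(6 - M\right) M M = M \left(6 - M\right) M = M^{2} \left(6 - M\right)$)
$f = -2790$ ($f = \left(26 + \left(-4\right)^{2} \left(6 - -4\right)\right) \left(-15\right) = \left(26 + 16 \left(6 + 4\right)\right) \left(-15\right) = \left(26 + 16 \cdot 10\right) \left(-15\right) = \left(26 + 160\right) \left(-15\right) = 186 \left(-15\right) = -2790$)
$f - 11 \left(-16 + 23\right) = -2790 - 11 \left(-16 + 23\right) = -2790 - 11 \cdot 7 = -2790 - 77 = -2867$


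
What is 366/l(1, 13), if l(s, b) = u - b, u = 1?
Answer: -61/2 ≈ -30.500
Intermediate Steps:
l(s, b) = 1 - b
366/l(1, 13) = 366/(1 - 1*13) = 366/(1 - 13) = 366/(-12) = 366*(-1/12) = -61/2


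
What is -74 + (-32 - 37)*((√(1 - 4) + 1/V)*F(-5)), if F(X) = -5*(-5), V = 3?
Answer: -649 - 1725*I*√3 ≈ -649.0 - 2987.8*I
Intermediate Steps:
F(X) = 25
-74 + (-32 - 37)*((√(1 - 4) + 1/V)*F(-5)) = -74 + (-32 - 37)*((√(1 - 4) + 1/3)*25) = -74 - 69*(√(-3) + ⅓)*25 = -74 - 69*(I*√3 + ⅓)*25 = -74 - 69*(⅓ + I*√3)*25 = -74 - 69*(25/3 + 25*I*√3) = -74 + (-575 - 1725*I*√3) = -649 - 1725*I*√3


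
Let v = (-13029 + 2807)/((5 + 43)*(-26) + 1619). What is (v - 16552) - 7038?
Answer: -8762112/371 ≈ -23618.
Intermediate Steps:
v = -10222/371 (v = -10222/(48*(-26) + 1619) = -10222/(-1248 + 1619) = -10222/371 ≈ -27.553)
(v - 16552) - 7038 = (-10222/371 - 16552) - 7038 = -6151014/371 - 7038 = -8762112/371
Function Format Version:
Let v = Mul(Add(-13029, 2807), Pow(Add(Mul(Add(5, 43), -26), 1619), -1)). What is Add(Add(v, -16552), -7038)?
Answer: Rational(-8762112, 371) ≈ -23618.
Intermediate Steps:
v = Rational(-10222, 371) (v = Mul(-10222, Pow(Add(Mul(48, -26), 1619), -1)) = Mul(-10222, Pow(Add(-1248, 1619), -1)) = Mul(-10222, Pow(371, -1)) = Mul(-10222, Rational(1, 371)) = Rational(-10222, 371) ≈ -27.553)
Add(Add(v, -16552), -7038) = Add(Add(Rational(-10222, 371), -16552), -7038) = Add(Rational(-6151014, 371), -7038) = Rational(-8762112, 371)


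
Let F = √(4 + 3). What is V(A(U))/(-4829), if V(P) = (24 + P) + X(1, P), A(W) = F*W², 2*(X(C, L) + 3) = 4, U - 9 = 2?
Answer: -23/4829 - 11*√7/439 ≈ -0.071057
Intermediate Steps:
U = 11 (U = 9 + 2 = 11)
F = √7 ≈ 2.6458
X(C, L) = -1 (X(C, L) = -3 + (½)*4 = -3 + 2 = -1)
A(W) = √7*W²
V(P) = 23 + P (V(P) = (24 + P) - 1 = 23 + P)
V(A(U))/(-4829) = (23 + √7*11²)/(-4829) = (23 + √7*121)*(-1/4829) = (23 + 121*√7)*(-1/4829) = -23/4829 - 11*√7/439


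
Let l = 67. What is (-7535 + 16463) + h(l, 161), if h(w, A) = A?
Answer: 9089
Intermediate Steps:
(-7535 + 16463) + h(l, 161) = (-7535 + 16463) + 161 = 8928 + 161 = 9089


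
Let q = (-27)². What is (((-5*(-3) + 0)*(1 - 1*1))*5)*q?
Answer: 0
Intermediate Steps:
q = 729
(((-5*(-3) + 0)*(1 - 1*1))*5)*q = (((-5*(-3) + 0)*(1 - 1*1))*5)*729 = (((15 + 0)*(1 - 1))*5)*729 = ((15*0)*5)*729 = (0*5)*729 = 0*729 = 0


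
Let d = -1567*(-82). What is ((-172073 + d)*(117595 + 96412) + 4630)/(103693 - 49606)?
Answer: -9326206423/54087 ≈ -1.7243e+5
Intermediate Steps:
d = 128494
((-172073 + d)*(117595 + 96412) + 4630)/(103693 - 49606) = ((-172073 + 128494)*(117595 + 96412) + 4630)/(103693 - 49606) = (-43579*214007 + 4630)/54087 = (-9326211053 + 4630)*(1/54087) = -9326206423*1/54087 = -9326206423/54087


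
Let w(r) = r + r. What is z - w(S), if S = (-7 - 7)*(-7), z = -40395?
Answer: -40591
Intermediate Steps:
S = 98 (S = -14*(-7) = 98)
w(r) = 2*r
z - w(S) = -40395 - 2*98 = -40395 - 1*196 = -40395 - 196 = -40591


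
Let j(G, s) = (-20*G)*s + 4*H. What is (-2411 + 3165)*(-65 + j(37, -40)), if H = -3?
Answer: 22260342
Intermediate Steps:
j(G, s) = -12 - 20*G*s (j(G, s) = (-20*G)*s + 4*(-3) = -20*G*s - 12 = -12 - 20*G*s)
(-2411 + 3165)*(-65 + j(37, -40)) = (-2411 + 3165)*(-65 + (-12 - 20*37*(-40))) = 754*(-65 + (-12 + 29600)) = 754*(-65 + 29588) = 754*29523 = 22260342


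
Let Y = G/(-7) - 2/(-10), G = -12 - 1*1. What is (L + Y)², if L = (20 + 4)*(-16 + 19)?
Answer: 6718464/1225 ≈ 5484.5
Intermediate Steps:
G = -13 (G = -12 - 1 = -13)
Y = 72/35 (Y = -13/(-7) - 2/(-10) = -13*(-⅐) - 2*(-⅒) = 13/7 + ⅕ = 72/35 ≈ 2.0571)
L = 72 (L = 24*3 = 72)
(L + Y)² = (72 + 72/35)² = (2592/35)² = 6718464/1225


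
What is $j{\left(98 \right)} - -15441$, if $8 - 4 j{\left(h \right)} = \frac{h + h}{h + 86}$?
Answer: $\frac{2841463}{184} \approx 15443.0$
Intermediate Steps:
$j{\left(h \right)} = 2 - \frac{h}{2 \left(86 + h\right)}$ ($j{\left(h \right)} = 2 - \frac{\left(h + h\right) \frac{1}{h + 86}}{4} = 2 - \frac{2 h \frac{1}{86 + h}}{4} = 2 - \frac{h}{2 \left(86 + h\right)}$)
$j{\left(98 \right)} - -15441 = \frac{344 + 3 \cdot 98}{2 \left(86 + 98\right)} - -15441 = \frac{344 + 294}{2 \cdot 184} + 15441 = \frac{1}{2} \cdot \frac{1}{184} \cdot 638 + 15441 = \frac{319}{184} + 15441 = \frac{2841463}{184}$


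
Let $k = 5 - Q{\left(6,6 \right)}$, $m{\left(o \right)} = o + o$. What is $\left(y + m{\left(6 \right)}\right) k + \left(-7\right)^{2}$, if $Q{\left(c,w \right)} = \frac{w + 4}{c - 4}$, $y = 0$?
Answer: $49$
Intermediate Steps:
$Q{\left(c,w \right)} = \frac{4 + w}{-4 + c}$
$m{\left(o \right)} = 2 o$
$k = 0$ ($k = 5 - \frac{4 + 6}{-4 + 6} = 5 - \frac{1}{2} \cdot 10 = 5 - 5 = 0$)
$\left(y + m{\left(6 \right)}\right) k + \left(-7\right)^{2} = \left(0 + 2 \cdot 6\right) 0 + \left(-7\right)^{2} = \left(0 + 12\right) 0 + 49 = 12 \cdot 0 + 49 = 0 + 49 = 49$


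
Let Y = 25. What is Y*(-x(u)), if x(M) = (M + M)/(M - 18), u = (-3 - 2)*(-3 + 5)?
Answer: -125/7 ≈ -17.857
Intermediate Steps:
u = -10 (u = -5*2 = -10)
x(M) = 2*M/(-18 + M) (x(M) = (2*M)/(-18 + M) = 2*M/(-18 + M))
Y*(-x(u)) = 25*(-2*(-10)/(-18 - 10)) = 25*(-2*(-10)/(-28)) = 25*(-2*(-10)*(-1)/28) = 25*(-1*5/7) = 25*(-5/7) = -125/7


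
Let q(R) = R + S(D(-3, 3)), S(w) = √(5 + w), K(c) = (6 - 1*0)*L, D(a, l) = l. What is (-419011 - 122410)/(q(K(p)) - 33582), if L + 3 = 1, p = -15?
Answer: 9094248537/564278414 + 541421*√2/564278414 ≈ 16.118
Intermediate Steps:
L = -2 (L = -3 + 1 = -2)
K(c) = -12 (K(c) = (6 - 1*0)*(-2) = (6 + 0)*(-2) = 6*(-2) = -12)
q(R) = R + 2*√2 (q(R) = R + √(5 + 3) = R + √8 = R + 2*√2)
(-419011 - 122410)/(q(K(p)) - 33582) = (-419011 - 122410)/((-12 + 2*√2) - 33582) = -541421/(-33594 + 2*√2)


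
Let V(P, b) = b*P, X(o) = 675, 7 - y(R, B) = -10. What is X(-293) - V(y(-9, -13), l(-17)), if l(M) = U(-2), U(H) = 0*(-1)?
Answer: 675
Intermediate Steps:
y(R, B) = 17 (y(R, B) = 7 - 1*(-10) = 7 + 10 = 17)
U(H) = 0
l(M) = 0
V(P, b) = P*b
X(-293) - V(y(-9, -13), l(-17)) = 675 - 17*0 = 675 - 1*0 = 675 + 0 = 675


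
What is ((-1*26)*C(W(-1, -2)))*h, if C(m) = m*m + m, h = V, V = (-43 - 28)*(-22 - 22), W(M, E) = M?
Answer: 0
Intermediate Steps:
V = 3124 (V = -71*(-44) = 3124)
h = 3124
C(m) = m + m**2 (C(m) = m**2 + m = m + m**2)
((-1*26)*C(W(-1, -2)))*h = ((-1*26)*(-(1 - 1)))*3124 = -(-26)*0*3124 = -26*0*3124 = 0*3124 = 0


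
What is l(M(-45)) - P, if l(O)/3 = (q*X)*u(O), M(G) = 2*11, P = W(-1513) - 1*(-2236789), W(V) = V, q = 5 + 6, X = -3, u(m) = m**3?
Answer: -3289428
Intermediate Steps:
q = 11
P = 2235276 (P = -1513 - 1*(-2236789) = -1513 + 2236789 = 2235276)
M(G) = 22
l(O) = -99*O**3 (l(O) = 3*((11*(-3))*O**3) = 3*(-33*O**3) = -99*O**3)
l(M(-45)) - P = -99*22**3 - 1*2235276 = -99*10648 - 2235276 = -1054152 - 2235276 = -3289428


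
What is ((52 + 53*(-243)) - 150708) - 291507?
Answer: -455042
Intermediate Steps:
((52 + 53*(-243)) - 150708) - 291507 = ((52 - 12879) - 150708) - 291507 = (-12827 - 150708) - 291507 = -163535 - 291507 = -455042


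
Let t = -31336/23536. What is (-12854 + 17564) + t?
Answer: 13852903/2942 ≈ 4708.7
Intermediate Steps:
t = -3917/2942 (t = -31336*1/23536 = -3917/2942 ≈ -1.3314)
(-12854 + 17564) + t = (-12854 + 17564) - 3917/2942 = 4710 - 3917/2942 = 13852903/2942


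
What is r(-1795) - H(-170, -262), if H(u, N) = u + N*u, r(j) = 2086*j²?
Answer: 6721099780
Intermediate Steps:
r(-1795) - H(-170, -262) = 2086*(-1795)² - (-170)*(1 - 262) = 2086*3222025 - (-170)*(-261) = 6721144150 - 1*44370 = 6721144150 - 44370 = 6721099780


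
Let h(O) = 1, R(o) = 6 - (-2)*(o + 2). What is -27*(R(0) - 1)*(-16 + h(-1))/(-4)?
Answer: -3645/4 ≈ -911.25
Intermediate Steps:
R(o) = 10 + 2*o (R(o) = 6 - (-2)*(2 + o) = 6 - (-4 - 2*o) = 6 + (4 + 2*o) = 10 + 2*o)
-27*(R(0) - 1)*(-16 + h(-1))/(-4) = -27*((10 + 2*0) - 1)*(-16 + 1)/(-4) = -27*((10 + 0) - 1)*(-15)*(-1/4) = -27*(10 - 1)*(-15)*(-1/4) = -243*(-15)*(-1/4) = -27*(-135)*(-1/4) = 3645*(-1/4) = -3645/4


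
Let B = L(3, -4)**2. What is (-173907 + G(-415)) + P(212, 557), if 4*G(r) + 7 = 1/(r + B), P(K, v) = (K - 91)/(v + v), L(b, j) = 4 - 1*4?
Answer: -40199852138/231155 ≈ -1.7391e+5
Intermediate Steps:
L(b, j) = 0 (L(b, j) = 4 - 4 = 0)
B = 0 (B = 0**2 = 0)
P(K, v) = (-91 + K)/(2*v) (P(K, v) = (-91 + K)/((2*v)) = (-91 + K)*(1/(2*v)) = (-91 + K)/(2*v))
G(r) = -7/4 + 1/(4*r) (G(r) = -7/4 + 1/(4*(r + 0)) = -7/4 + 1/(4*r))
(-173907 + G(-415)) + P(212, 557) = (-173907 + (1/4)*(1 - 7*(-415))/(-415)) + (1/2)*(-91 + 212)/557 = (-173907 + (1/4)*(-1/415)*(1 + 2905)) + (1/2)*(1/557)*121 = (-173907 + (1/4)*(-1/415)*2906) + 121/1114 = (-173907 - 1453/830) + 121/1114 = -144344263/830 + 121/1114 = -40199852138/231155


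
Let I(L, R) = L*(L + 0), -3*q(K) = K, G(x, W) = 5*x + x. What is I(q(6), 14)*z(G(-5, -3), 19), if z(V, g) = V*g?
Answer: -2280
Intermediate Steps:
G(x, W) = 6*x
q(K) = -K/3
I(L, R) = L² (I(L, R) = L*L = L²)
I(q(6), 14)*z(G(-5, -3), 19) = (-⅓*6)²*((6*(-5))*19) = (-2)²*(-30*19) = 4*(-570) = -2280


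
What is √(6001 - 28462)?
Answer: I*√22461 ≈ 149.87*I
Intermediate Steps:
√(6001 - 28462) = √(-22461) = I*√22461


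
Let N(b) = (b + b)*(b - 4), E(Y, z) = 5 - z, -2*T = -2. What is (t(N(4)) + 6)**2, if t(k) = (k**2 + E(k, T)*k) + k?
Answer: 36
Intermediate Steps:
T = 1 (T = -1/2*(-2) = 1)
N(b) = 2*b*(-4 + b) (N(b) = (2*b)*(-4 + b) = 2*b*(-4 + b))
t(k) = k**2 + 5*k (t(k) = (k**2 + (5 - 1*1)*k) + k = (k**2 + (5 - 1)*k) + k = (k**2 + 4*k) + k = k**2 + 5*k)
(t(N(4)) + 6)**2 = ((2*4*(-4 + 4))*(5 + 2*4*(-4 + 4)) + 6)**2 = ((2*4*0)*(5 + 2*4*0) + 6)**2 = (0*(5 + 0) + 6)**2 = (0*5 + 6)**2 = (0 + 6)**2 = 6**2 = 36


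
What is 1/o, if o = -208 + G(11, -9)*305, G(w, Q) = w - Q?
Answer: 1/5892 ≈ 0.00016972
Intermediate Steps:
o = 5892 (o = -208 + (11 - 1*(-9))*305 = -208 + (11 + 9)*305 = -208 + 20*305 = -208 + 6100 = 5892)
1/o = 1/5892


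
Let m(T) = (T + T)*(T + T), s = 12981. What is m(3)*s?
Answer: 467316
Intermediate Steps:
m(T) = 4*T**2 (m(T) = (2*T)*(2*T) = 4*T**2)
m(3)*s = (4*3**2)*12981 = (4*9)*12981 = 36*12981 = 467316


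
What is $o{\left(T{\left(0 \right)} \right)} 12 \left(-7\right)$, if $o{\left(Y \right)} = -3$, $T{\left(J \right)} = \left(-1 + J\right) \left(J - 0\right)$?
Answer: $252$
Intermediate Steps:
$T{\left(J \right)} = J \left(-1 + J\right)$ ($T{\left(J \right)} = \left(-1 + J\right) \left(J + 0\right) = \left(-1 + J\right) J = J \left(-1 + J\right)$)
$o{\left(T{\left(0 \right)} \right)} 12 \left(-7\right) = \left(-3\right) 12 \left(-7\right) = \left(-36\right) \left(-7\right) = 252$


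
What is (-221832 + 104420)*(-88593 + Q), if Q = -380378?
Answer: 55062823052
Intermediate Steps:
(-221832 + 104420)*(-88593 + Q) = (-221832 + 104420)*(-88593 - 380378) = -117412*(-468971) = 55062823052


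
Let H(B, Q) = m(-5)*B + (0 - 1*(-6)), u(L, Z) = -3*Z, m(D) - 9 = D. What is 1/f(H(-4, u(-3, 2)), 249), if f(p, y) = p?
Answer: -⅒ ≈ -0.10000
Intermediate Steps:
m(D) = 9 + D
H(B, Q) = 6 + 4*B (H(B, Q) = (9 - 5)*B + (0 - 1*(-6)) = 4*B + (0 + 6) = 4*B + 6 = 6 + 4*B)
1/f(H(-4, u(-3, 2)), 249) = 1/(6 + 4*(-4)) = 1/(6 - 16) = 1/(-10) = -⅒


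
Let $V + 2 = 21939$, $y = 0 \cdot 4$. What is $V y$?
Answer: $0$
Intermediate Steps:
$y = 0$
$V = 21937$ ($V = -2 + 21939 = 21937$)
$V y = 21937 \cdot 0 = 0$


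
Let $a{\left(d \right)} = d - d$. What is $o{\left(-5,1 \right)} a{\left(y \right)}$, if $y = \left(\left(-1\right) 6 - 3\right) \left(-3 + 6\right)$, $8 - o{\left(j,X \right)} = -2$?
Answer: $0$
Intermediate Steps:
$o{\left(j,X \right)} = 10$ ($o{\left(j,X \right)} = 8 - -2 = 8 + 2 = 10$)
$y = -27$ ($y = \left(-6 - 3\right) 3 = \left(-9\right) 3 = -27$)
$a{\left(d \right)} = 0$
$o{\left(-5,1 \right)} a{\left(y \right)} = 10 \cdot 0 = 0$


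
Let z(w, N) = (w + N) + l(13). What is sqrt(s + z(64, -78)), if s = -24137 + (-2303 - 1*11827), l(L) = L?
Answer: 6*I*sqrt(1063) ≈ 195.62*I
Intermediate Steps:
s = -38267 (s = -24137 + (-2303 - 11827) = -24137 - 14130 = -38267)
z(w, N) = 13 + N + w (z(w, N) = (w + N) + 13 = (N + w) + 13 = 13 + N + w)
sqrt(s + z(64, -78)) = sqrt(-38267 + (13 - 78 + 64)) = sqrt(-38267 - 1) = sqrt(-38268) = 6*I*sqrt(1063)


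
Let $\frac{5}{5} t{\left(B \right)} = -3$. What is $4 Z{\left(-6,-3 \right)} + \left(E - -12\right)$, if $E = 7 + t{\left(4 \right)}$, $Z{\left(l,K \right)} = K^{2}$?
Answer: $52$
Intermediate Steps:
$t{\left(B \right)} = -3$
$E = 4$ ($E = 7 - 3 = 4$)
$4 Z{\left(-6,-3 \right)} + \left(E - -12\right) = 4 \left(-3\right)^{2} + \left(4 - -12\right) = 4 \cdot 9 + \left(4 + 12\right) = 36 + 16 = 52$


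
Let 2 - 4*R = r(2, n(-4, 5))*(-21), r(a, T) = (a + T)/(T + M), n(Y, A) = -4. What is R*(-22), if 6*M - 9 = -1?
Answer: -781/8 ≈ -97.625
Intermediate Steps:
M = 4/3 (M = 3/2 + (⅙)*(-1) = 3/2 - ⅙ = 4/3 ≈ 1.3333)
r(a, T) = (T + a)/(4/3 + T) (r(a, T) = (a + T)/(T + 4/3) = (T + a)/(4/3 + T))
R = 71/16 (R = ½ - 3*(-4 + 2)/(4 + 3*(-4))*(-21)/4 = ½ - 3*(-2)/(4 - 12)*(-21)/4 = ½ - 3*(-2)/(-8)*(-21)/4 = ½ - 3*(-⅛)*(-2)*(-21)/4 = ½ - 3*(-21)/16 = ½ - ¼*(-63/4) = ½ + 63/16 = 71/16 ≈ 4.4375)
R*(-22) = (71/16)*(-22) = -781/8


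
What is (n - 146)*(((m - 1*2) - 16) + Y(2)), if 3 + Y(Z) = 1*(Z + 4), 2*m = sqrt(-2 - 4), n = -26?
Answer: 2580 - 86*I*sqrt(6) ≈ 2580.0 - 210.66*I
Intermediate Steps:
m = I*sqrt(6)/2 (m = sqrt(-2 - 4)/2 = sqrt(-6)/2 = (I*sqrt(6))/2 = I*sqrt(6)/2 ≈ 1.2247*I)
Y(Z) = 1 + Z (Y(Z) = -3 + 1*(Z + 4) = -3 + 1*(4 + Z) = -3 + (4 + Z) = 1 + Z)
(n - 146)*(((m - 1*2) - 16) + Y(2)) = (-26 - 146)*(((I*sqrt(6)/2 - 1*2) - 16) + (1 + 2)) = -172*(((I*sqrt(6)/2 - 2) - 16) + 3) = -172*(((-2 + I*sqrt(6)/2) - 16) + 3) = -172*((-18 + I*sqrt(6)/2) + 3) = -172*(-15 + I*sqrt(6)/2) = 2580 - 86*I*sqrt(6)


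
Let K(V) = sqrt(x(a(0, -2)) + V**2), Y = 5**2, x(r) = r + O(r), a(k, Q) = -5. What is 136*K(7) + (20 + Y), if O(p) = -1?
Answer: 45 + 136*sqrt(43) ≈ 936.81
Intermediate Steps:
x(r) = -1 + r (x(r) = r - 1 = -1 + r)
Y = 25
K(V) = sqrt(-6 + V**2) (K(V) = sqrt((-1 - 5) + V**2) = sqrt(-6 + V**2))
136*K(7) + (20 + Y) = 136*sqrt(-6 + 7**2) + (20 + 25) = 136*sqrt(-6 + 49) + 45 = 136*sqrt(43) + 45 = 45 + 136*sqrt(43)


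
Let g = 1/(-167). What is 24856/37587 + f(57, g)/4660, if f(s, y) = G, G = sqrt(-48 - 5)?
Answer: 24856/37587 + I*sqrt(53)/4660 ≈ 0.66129 + 0.0015623*I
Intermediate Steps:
G = I*sqrt(53) (G = sqrt(-53) = I*sqrt(53) ≈ 7.2801*I)
g = -1/167 ≈ -0.0059880
f(s, y) = I*sqrt(53)
24856/37587 + f(57, g)/4660 = 24856/37587 + (I*sqrt(53))/4660 = 24856*(1/37587) + (I*sqrt(53))*(1/4660) = 24856/37587 + I*sqrt(53)/4660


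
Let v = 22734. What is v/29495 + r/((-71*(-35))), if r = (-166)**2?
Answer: 173851642/14659015 ≈ 11.860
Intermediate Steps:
r = 27556
v/29495 + r/((-71*(-35))) = 22734/29495 + 27556/((-71*(-35))) = 22734*(1/29495) + 27556/2485 = 22734/29495 + 27556*(1/2485) = 22734/29495 + 27556/2485 = 173851642/14659015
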